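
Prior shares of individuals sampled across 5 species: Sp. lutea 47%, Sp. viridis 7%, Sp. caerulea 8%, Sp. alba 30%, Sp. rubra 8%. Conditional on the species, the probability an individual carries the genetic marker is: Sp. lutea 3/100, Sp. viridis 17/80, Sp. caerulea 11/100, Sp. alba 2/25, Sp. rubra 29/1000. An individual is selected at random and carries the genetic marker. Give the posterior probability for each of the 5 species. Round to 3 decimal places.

Prior × likelihood for each hypothesis:
  Sp. lutea: 0.47 × 0.03 = 0.0141
  Sp. viridis: 0.07 × 0.2125 = 0.014875
  Sp. caerulea: 0.08 × 0.11 = 0.0088
  Sp. alba: 0.3 × 0.08 = 0.024
  Sp. rubra: 0.08 × 0.029 = 0.00232
Normalizing constant = 0.064095.
P(Sp. lutea | marker) = 0.0141/0.064095 ≈ 0.220
P(Sp. viridis | marker) = 0.014875/0.064095 ≈ 0.232
P(Sp. caerulea | marker) = 0.0088/0.064095 ≈ 0.137
P(Sp. alba | marker) = 0.024/0.064095 ≈ 0.374
P(Sp. rubra | marker) = 0.00232/0.064095 ≈ 0.036

Sp. lutea 0.220, Sp. viridis 0.232, Sp. caerulea 0.137, Sp. alba 0.374, Sp. rubra 0.036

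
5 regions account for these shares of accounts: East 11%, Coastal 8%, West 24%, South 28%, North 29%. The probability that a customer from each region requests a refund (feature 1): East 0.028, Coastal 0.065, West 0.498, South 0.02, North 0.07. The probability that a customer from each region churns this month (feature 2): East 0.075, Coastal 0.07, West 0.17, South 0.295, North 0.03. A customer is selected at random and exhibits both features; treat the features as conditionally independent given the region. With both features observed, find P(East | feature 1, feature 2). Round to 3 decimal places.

0.010

Prior × likelihood for each hypothesis:
  East: 0.11 × 0.028 × 0.075 = 0.000231
  Coastal: 0.08 × 0.065 × 0.07 = 0.000364
  West: 0.24 × 0.498 × 0.17 = 0.0203184
  South: 0.28 × 0.02 × 0.295 = 0.001652
  North: 0.29 × 0.07 × 0.03 = 0.000609
Sum = 0.0231744.
P(East | evidence) = 0.000231 / 0.0231744 ≈ 0.010.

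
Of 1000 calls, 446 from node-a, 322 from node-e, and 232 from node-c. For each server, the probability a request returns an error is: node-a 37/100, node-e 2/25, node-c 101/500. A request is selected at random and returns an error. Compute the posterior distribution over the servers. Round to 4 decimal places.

node-a 0.6944, node-e 0.1084, node-c 0.1972

Unnormalized posteriors (prior × likelihood):
  node-a: 0.446 × 0.37 = 0.16502
  node-e: 0.322 × 0.08 = 0.02576
  node-c: 0.232 × 0.202 = 0.046864
Total = 0.237644.
P(node-a | error) = 0.16502/0.237644 ≈ 0.6944
P(node-e | error) = 0.02576/0.237644 ≈ 0.1084
P(node-c | error) = 0.046864/0.237644 ≈ 0.1972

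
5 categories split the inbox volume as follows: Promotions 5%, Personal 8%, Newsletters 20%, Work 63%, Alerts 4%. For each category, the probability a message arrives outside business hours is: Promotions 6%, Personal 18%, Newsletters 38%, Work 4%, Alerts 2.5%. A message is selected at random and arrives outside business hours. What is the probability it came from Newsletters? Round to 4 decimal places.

By Bayes' rule, posterior ∝ prior × likelihood:
  Promotions: 0.05 × 0.06 = 0.003
  Personal: 0.08 × 0.18 = 0.0144
  Newsletters: 0.2 × 0.38 = 0.076
  Work: 0.63 × 0.04 = 0.0252
  Alerts: 0.04 × 0.025 = 0.001
Sum = 0.1196.
P(Newsletters | evidence) = 0.076 / 0.1196 ≈ 0.6355.

0.6355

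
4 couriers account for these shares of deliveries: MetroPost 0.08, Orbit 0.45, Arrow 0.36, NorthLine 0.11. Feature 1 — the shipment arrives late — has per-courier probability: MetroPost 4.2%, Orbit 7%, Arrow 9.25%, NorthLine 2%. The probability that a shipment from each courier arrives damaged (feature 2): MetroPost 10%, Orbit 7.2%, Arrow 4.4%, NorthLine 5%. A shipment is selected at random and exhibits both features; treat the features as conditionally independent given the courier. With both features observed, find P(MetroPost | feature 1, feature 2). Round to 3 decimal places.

0.080

Unnormalized posteriors (prior × likelihood):
  MetroPost: 0.08 × 0.042 × 0.1 = 0.000336
  Orbit: 0.45 × 0.07 × 0.072 = 0.002268
  Arrow: 0.36 × 0.0925 × 0.044 = 0.0014652
  NorthLine: 0.11 × 0.02 × 0.05 = 0.00011
Total = 0.0041792.
P(MetroPost | evidence) = 0.000336 / 0.0041792 ≈ 0.080.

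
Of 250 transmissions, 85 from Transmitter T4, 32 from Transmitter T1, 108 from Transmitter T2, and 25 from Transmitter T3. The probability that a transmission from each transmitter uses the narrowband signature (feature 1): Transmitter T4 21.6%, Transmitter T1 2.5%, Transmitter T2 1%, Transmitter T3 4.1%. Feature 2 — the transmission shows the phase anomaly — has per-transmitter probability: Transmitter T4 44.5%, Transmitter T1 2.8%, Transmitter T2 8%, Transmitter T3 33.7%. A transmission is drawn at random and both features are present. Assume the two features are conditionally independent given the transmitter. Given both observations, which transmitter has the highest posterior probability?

Transmitter T4

Compute prior × likelihood for every hypothesis:
  Transmitter T4: 0.34 × 0.216 × 0.445 = 0.0326808
  Transmitter T1: 0.128 × 0.025 × 0.028 = 0.0000896
  Transmitter T2: 0.432 × 0.01 × 0.08 = 0.0003456
  Transmitter T3: 0.1 × 0.041 × 0.337 = 0.0013817
Total = 0.0344977.
Largest term belongs to Transmitter T4, so Transmitter T4 is most probable.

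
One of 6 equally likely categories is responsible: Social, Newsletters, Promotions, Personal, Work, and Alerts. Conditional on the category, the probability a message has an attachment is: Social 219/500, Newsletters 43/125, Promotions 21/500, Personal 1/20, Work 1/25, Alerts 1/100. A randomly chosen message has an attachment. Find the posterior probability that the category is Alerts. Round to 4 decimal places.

0.0108

With a uniform prior (1/6 each), posterior ∝ likelihood:
  Social: 0.438
  Newsletters: 0.344
  Promotions: 0.042
  Personal: 0.05
  Work: 0.04
  Alerts: 0.01
Normalizing constant = 0.924.
P(Alerts | evidence) = 0.01 / 0.924 ≈ 0.0108.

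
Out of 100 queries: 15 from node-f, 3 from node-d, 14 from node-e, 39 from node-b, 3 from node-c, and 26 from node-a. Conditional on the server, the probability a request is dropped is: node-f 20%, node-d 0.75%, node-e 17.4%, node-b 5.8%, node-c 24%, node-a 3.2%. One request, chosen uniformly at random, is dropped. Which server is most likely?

Unnormalized posteriors (prior × likelihood):
  node-f: 0.15 × 0.2 = 0.03
  node-d: 0.03 × 0.0075 = 0.000225
  node-e: 0.14 × 0.174 = 0.02436
  node-b: 0.39 × 0.058 = 0.02262
  node-c: 0.03 × 0.24 = 0.0072
  node-a: 0.26 × 0.032 = 0.00832
Sum = 0.092725.
Largest term belongs to node-f, so node-f is most probable.

node-f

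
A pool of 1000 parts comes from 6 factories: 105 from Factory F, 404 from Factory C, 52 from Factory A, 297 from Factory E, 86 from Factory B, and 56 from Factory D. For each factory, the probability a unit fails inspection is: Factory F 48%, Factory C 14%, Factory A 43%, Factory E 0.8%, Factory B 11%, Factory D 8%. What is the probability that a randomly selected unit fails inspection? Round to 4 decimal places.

0.1456

Compute prior × likelihood for every hypothesis:
  Factory F: 0.105 × 0.48 = 0.0504
  Factory C: 0.404 × 0.14 = 0.05656
  Factory A: 0.052 × 0.43 = 0.02236
  Factory E: 0.297 × 0.008 = 0.002376
  Factory B: 0.086 × 0.11 = 0.00946
  Factory D: 0.056 × 0.08 = 0.00448
P(nonconforming) = 0.0504 + 0.05656 + 0.02236 + 0.002376 + 0.00946 + 0.00448 = 0.145636 → 0.1456.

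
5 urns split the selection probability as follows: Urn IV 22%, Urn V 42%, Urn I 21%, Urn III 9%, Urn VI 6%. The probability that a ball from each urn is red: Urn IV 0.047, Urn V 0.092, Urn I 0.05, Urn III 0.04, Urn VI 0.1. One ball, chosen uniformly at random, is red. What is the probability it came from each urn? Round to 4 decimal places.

Unnormalized posteriors (prior × likelihood):
  Urn IV: 0.22 × 0.047 = 0.01034
  Urn V: 0.42 × 0.092 = 0.03864
  Urn I: 0.21 × 0.05 = 0.0105
  Urn III: 0.09 × 0.04 = 0.0036
  Urn VI: 0.06 × 0.1 = 0.006
Normalizing constant = 0.06908.
P(Urn IV | red) = 0.01034/0.06908 ≈ 0.1497
P(Urn V | red) = 0.03864/0.06908 ≈ 0.5594
P(Urn I | red) = 0.0105/0.06908 ≈ 0.1520
P(Urn III | red) = 0.0036/0.06908 ≈ 0.0521
P(Urn VI | red) = 0.006/0.06908 ≈ 0.0869
(Check: 0.1497+0.5594+0.1520+0.0521+0.0869 = 1.0001.)

Urn IV 0.1497, Urn V 0.5594, Urn I 0.1520, Urn III 0.0521, Urn VI 0.0869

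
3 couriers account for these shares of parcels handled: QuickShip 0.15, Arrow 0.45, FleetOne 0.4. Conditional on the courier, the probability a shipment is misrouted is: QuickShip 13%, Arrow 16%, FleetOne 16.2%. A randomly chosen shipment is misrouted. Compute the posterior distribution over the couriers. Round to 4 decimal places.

Compute prior × likelihood for every hypothesis:
  QuickShip: 0.15 × 0.13 = 0.0195
  Arrow: 0.45 × 0.16 = 0.072
  FleetOne: 0.4 × 0.162 = 0.0648
Normalizing constant = 0.1563.
P(QuickShip | misrouted) = 0.0195/0.1563 ≈ 0.1248
P(Arrow | misrouted) = 0.072/0.1563 ≈ 0.4607
P(FleetOne | misrouted) = 0.0648/0.1563 ≈ 0.4146

QuickShip 0.1248, Arrow 0.4607, FleetOne 0.4146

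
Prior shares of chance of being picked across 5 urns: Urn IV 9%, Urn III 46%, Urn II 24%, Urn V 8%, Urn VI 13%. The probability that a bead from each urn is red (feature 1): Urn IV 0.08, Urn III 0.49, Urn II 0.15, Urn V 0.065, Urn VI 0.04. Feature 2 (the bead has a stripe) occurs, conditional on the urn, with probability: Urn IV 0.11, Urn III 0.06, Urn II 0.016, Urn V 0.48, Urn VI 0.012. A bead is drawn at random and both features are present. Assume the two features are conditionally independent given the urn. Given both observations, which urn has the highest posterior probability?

By Bayes' rule, posterior ∝ prior × likelihood:
  Urn IV: 0.09 × 0.08 × 0.11 = 0.000792
  Urn III: 0.46 × 0.49 × 0.06 = 0.013524
  Urn II: 0.24 × 0.15 × 0.016 = 0.000576
  Urn V: 0.08 × 0.065 × 0.48 = 0.002496
  Urn VI: 0.13 × 0.04 × 0.012 = 0.0000624
Total = 0.0174504.
Largest term belongs to Urn III, so Urn III is most probable.

Urn III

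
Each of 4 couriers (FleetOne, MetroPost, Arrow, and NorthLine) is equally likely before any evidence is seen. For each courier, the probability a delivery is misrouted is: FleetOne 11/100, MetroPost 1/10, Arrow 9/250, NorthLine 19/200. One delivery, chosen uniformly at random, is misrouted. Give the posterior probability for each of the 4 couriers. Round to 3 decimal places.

FleetOne 0.323, MetroPost 0.293, Arrow 0.106, NorthLine 0.279

Since the prior is uniform, the posterior is proportional to the likelihood:
  FleetOne: 0.11
  MetroPost: 0.1
  Arrow: 0.036
  NorthLine: 0.095
Total = 0.341.
P(FleetOne | misrouted) = 0.11/0.341 ≈ 0.323
P(MetroPost | misrouted) = 0.1/0.341 ≈ 0.293
P(Arrow | misrouted) = 0.036/0.341 ≈ 0.106
P(NorthLine | misrouted) = 0.095/0.341 ≈ 0.279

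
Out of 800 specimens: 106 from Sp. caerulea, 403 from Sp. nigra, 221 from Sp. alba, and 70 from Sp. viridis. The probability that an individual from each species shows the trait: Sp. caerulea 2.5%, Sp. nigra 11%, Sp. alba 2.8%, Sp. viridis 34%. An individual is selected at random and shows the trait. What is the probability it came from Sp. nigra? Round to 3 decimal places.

By Bayes' rule, posterior ∝ prior × likelihood:
  Sp. caerulea: 0.1325 × 0.025 = 0.0033125
  Sp. nigra: 0.50375 × 0.11 = 0.0554125
  Sp. alba: 0.27625 × 0.028 = 0.007735
  Sp. viridis: 0.0875 × 0.34 = 0.02975
Normalizing constant = 0.09621.
P(Sp. nigra | evidence) = 0.0554125 / 0.09621 ≈ 0.576.

0.576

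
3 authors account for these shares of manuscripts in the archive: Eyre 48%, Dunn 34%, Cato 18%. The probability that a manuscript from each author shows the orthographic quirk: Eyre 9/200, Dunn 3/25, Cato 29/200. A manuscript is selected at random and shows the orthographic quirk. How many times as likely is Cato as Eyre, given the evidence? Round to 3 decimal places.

By Bayes' rule, posterior ∝ prior × likelihood:
  Eyre: 0.48 × 0.045 = 0.0216
  Dunn: 0.34 × 0.12 = 0.0408
  Cato: 0.18 × 0.145 = 0.0261
Sum = 0.0885.
The ratio is 0.0261 / 0.0216 (the normalizer cancels) = 1.208.

1.208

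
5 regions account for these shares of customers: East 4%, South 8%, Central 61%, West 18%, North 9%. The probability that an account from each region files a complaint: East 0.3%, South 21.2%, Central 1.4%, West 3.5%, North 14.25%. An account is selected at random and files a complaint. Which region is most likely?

South

Compute prior × likelihood for every hypothesis:
  East: 0.04 × 0.003 = 0.00012
  South: 0.08 × 0.212 = 0.01696
  Central: 0.61 × 0.014 = 0.00854
  West: 0.18 × 0.035 = 0.0063
  North: 0.09 × 0.1425 = 0.012825
Total = 0.044745.
Largest term belongs to South, so South is most probable.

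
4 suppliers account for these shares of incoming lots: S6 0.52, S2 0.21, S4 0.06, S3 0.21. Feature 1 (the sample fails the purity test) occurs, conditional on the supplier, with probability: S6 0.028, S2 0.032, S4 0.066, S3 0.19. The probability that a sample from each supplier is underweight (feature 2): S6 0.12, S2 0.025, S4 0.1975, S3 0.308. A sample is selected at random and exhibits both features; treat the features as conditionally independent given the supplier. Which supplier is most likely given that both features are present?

S3

Unnormalized posteriors (prior × likelihood):
  S6: 0.52 × 0.028 × 0.12 = 0.0017472
  S2: 0.21 × 0.032 × 0.025 = 0.000168
  S4: 0.06 × 0.066 × 0.1975 = 0.0007821
  S3: 0.21 × 0.19 × 0.308 = 0.0122892
Total = 0.0149865.
Largest term belongs to S3, so S3 is most probable.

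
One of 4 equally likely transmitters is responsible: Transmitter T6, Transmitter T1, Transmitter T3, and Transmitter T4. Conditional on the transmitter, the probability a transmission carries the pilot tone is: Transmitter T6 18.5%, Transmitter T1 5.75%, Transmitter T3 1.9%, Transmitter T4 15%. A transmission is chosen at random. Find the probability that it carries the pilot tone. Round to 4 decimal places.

Since the prior is uniform, the posterior is proportional to the likelihood:
  Transmitter T6: 0.185
  Transmitter T1: 0.0575
  Transmitter T3: 0.019
  Transmitter T4: 0.15
P(pilot) = (1/4) × (0.185 + 0.0575 + 0.019 + 0.15) = 0.4115/4 ≈ 0.1029.

0.1029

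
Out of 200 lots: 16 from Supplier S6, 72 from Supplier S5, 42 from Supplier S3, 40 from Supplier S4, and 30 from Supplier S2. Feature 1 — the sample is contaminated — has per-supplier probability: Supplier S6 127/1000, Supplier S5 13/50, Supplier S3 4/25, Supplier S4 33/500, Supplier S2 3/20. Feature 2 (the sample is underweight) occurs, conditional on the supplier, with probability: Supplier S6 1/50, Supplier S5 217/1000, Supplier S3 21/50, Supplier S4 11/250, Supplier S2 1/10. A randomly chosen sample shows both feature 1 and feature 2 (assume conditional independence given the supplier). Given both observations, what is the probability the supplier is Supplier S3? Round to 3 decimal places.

Prior × likelihood for each hypothesis:
  Supplier S6: 0.08 × 0.127 × 0.02 = 0.0002032
  Supplier S5: 0.36 × 0.26 × 0.217 = 0.0203112
  Supplier S3: 0.21 × 0.16 × 0.42 = 0.014112
  Supplier S4: 0.2 × 0.066 × 0.044 = 0.0005808
  Supplier S2: 0.15 × 0.15 × 0.1 = 0.00225
Total = 0.0374572.
P(Supplier S3 | evidence) = 0.014112 / 0.0374572 ≈ 0.377.

0.377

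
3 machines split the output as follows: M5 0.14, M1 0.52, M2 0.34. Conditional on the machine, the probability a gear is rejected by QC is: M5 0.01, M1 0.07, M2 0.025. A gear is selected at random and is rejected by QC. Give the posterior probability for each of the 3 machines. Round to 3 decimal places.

M5 0.030, M1 0.786, M2 0.184

By Bayes' rule, posterior ∝ prior × likelihood:
  M5: 0.14 × 0.01 = 0.0014
  M1: 0.52 × 0.07 = 0.0364
  M2: 0.34 × 0.025 = 0.0085
Normalizing constant = 0.0463.
P(M5 | rejected) = 0.0014/0.0463 ≈ 0.030
P(M1 | rejected) = 0.0364/0.0463 ≈ 0.786
P(M2 | rejected) = 0.0085/0.0463 ≈ 0.184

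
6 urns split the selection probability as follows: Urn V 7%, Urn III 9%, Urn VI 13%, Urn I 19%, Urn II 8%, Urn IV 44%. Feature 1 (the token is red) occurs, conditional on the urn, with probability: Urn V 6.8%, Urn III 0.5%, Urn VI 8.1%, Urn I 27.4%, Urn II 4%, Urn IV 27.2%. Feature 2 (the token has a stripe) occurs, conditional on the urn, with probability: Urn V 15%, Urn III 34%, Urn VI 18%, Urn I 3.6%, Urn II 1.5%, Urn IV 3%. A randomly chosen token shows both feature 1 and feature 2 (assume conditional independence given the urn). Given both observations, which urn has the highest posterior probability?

Urn IV

By Bayes' rule, posterior ∝ prior × likelihood:
  Urn V: 0.07 × 0.068 × 0.15 = 0.000714
  Urn III: 0.09 × 0.005 × 0.34 = 0.000153
  Urn VI: 0.13 × 0.081 × 0.18 = 0.0018954
  Urn I: 0.19 × 0.274 × 0.036 = 0.00187416
  Urn II: 0.08 × 0.04 × 0.015 = 0.000048
  Urn IV: 0.44 × 0.272 × 0.03 = 0.0035904
Normalizing constant = 0.00827496.
Largest term belongs to Urn IV, so Urn IV is most probable.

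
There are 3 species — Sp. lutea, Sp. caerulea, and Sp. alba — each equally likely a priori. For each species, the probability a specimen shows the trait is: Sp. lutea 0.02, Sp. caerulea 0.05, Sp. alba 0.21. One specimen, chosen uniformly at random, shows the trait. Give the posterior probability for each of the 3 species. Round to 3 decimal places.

Since the prior is uniform, the posterior is proportional to the likelihood:
  Sp. lutea: 0.02
  Sp. caerulea: 0.05
  Sp. alba: 0.21
Normalizing constant = 0.28.
P(Sp. lutea | trait) = 0.02/0.28 ≈ 0.071
P(Sp. caerulea | trait) = 0.05/0.28 ≈ 0.179
P(Sp. alba | trait) = 0.21/0.28 ≈ 0.750

Sp. lutea 0.071, Sp. caerulea 0.179, Sp. alba 0.750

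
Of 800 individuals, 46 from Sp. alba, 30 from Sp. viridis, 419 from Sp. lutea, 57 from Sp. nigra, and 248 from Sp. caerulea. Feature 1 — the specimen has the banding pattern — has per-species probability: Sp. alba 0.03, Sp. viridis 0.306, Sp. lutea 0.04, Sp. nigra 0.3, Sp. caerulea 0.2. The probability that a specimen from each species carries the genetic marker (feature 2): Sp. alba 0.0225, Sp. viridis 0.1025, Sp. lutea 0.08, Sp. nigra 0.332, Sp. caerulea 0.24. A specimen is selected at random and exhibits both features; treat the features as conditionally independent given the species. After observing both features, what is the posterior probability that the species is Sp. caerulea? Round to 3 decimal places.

0.598

Compute prior × likelihood for every hypothesis:
  Sp. alba: 0.0575 × 0.03 × 0.0225 = 0.0000388125
  Sp. viridis: 0.0375 × 0.306 × 0.1025 = 0.0011761875
  Sp. lutea: 0.52375 × 0.04 × 0.08 = 0.001676
  Sp. nigra: 0.07125 × 0.3 × 0.332 = 0.0070965
  Sp. caerulea: 0.31 × 0.2 × 0.24 = 0.01488
Sum = 0.0248675.
P(Sp. caerulea | evidence) = 0.01488 / 0.0248675 ≈ 0.598.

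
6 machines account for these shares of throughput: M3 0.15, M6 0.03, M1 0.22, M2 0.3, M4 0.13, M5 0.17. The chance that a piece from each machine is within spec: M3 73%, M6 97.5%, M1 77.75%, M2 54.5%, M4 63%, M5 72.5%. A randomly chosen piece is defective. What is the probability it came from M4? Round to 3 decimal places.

0.150

Taking complements, P(defective | each) = M3 0.27, M6 0.025, M1 0.2225, M2 0.455, M4 0.37, M5 0.275.
Prior × likelihood for each hypothesis:
  M3: 0.15 × 0.27 = 0.0405
  M6: 0.03 × 0.025 = 0.00075
  M1: 0.22 × 0.2225 = 0.04895
  M2: 0.3 × 0.455 = 0.1365
  M4: 0.13 × 0.37 = 0.0481
  M5: 0.17 × 0.275 = 0.04675
Sum = 0.32155.
P(M4 | evidence) = 0.0481 / 0.32155 ≈ 0.150.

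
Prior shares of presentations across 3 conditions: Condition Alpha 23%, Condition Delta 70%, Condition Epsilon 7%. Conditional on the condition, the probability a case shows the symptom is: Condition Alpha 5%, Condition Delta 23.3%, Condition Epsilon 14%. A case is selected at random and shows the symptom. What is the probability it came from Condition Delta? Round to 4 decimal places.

0.8845

Unnormalized posteriors (prior × likelihood):
  Condition Alpha: 0.23 × 0.05 = 0.0115
  Condition Delta: 0.7 × 0.233 = 0.1631
  Condition Epsilon: 0.07 × 0.14 = 0.0098
Total = 0.1844.
P(Condition Delta | evidence) = 0.1631 / 0.1844 ≈ 0.8845.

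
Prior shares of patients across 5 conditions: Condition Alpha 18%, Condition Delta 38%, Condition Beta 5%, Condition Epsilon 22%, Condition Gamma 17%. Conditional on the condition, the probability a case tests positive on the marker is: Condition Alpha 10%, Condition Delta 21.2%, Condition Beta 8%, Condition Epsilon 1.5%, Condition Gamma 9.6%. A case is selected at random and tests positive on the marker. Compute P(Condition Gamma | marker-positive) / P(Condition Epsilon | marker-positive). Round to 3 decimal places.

Prior × likelihood for each hypothesis:
  Condition Alpha: 0.18 × 0.1 = 0.018
  Condition Delta: 0.38 × 0.212 = 0.08056
  Condition Beta: 0.05 × 0.08 = 0.004
  Condition Epsilon: 0.22 × 0.015 = 0.0033
  Condition Gamma: 0.17 × 0.096 = 0.01632
Sum = 0.12218.
The ratio is 0.01632 / 0.0033 (the normalizer cancels) = 4.945.

4.945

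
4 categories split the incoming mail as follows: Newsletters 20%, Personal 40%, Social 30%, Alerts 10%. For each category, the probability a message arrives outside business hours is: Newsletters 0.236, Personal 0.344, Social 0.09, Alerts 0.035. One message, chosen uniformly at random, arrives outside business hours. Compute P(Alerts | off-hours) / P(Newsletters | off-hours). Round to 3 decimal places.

Compute prior × likelihood for every hypothesis:
  Newsletters: 0.2 × 0.236 = 0.0472
  Personal: 0.4 × 0.344 = 0.1376
  Social: 0.3 × 0.09 = 0.027
  Alerts: 0.1 × 0.035 = 0.0035
Sum = 0.2153.
The ratio is 0.0035 / 0.0472 (the normalizer cancels) = 0.074.

0.074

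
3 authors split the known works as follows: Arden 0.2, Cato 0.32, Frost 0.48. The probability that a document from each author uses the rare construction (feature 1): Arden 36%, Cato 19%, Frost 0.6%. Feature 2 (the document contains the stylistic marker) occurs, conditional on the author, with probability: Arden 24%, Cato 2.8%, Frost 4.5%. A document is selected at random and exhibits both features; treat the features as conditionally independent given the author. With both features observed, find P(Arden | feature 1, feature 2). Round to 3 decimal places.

0.904

By Bayes' rule, posterior ∝ prior × likelihood:
  Arden: 0.2 × 0.36 × 0.24 = 0.01728
  Cato: 0.32 × 0.19 × 0.028 = 0.0017024
  Frost: 0.48 × 0.006 × 0.045 = 0.0001296
Total = 0.019112.
P(Arden | evidence) = 0.01728 / 0.019112 ≈ 0.904.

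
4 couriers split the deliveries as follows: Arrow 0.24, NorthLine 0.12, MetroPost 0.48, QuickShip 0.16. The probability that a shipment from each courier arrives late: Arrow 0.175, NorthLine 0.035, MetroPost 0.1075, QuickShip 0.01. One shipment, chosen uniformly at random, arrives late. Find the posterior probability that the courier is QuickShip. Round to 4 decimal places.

Prior × likelihood for each hypothesis:
  Arrow: 0.24 × 0.175 = 0.042
  NorthLine: 0.12 × 0.035 = 0.0042
  MetroPost: 0.48 × 0.1075 = 0.0516
  QuickShip: 0.16 × 0.01 = 0.0016
Normalizing constant = 0.0994.
P(QuickShip | evidence) = 0.0016 / 0.0994 ≈ 0.0161.

0.0161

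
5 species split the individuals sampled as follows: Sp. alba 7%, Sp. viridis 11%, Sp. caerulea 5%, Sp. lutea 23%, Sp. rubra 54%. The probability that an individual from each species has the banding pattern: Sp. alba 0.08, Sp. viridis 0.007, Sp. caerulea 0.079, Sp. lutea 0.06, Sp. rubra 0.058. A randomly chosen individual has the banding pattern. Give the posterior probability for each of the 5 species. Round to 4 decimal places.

Sp. alba 0.1010, Sp. viridis 0.0139, Sp. caerulea 0.0712, Sp. lutea 0.2489, Sp. rubra 0.5649

By Bayes' rule, posterior ∝ prior × likelihood:
  Sp. alba: 0.07 × 0.08 = 0.0056
  Sp. viridis: 0.11 × 0.007 = 0.00077
  Sp. caerulea: 0.05 × 0.079 = 0.00395
  Sp. lutea: 0.23 × 0.06 = 0.0138
  Sp. rubra: 0.54 × 0.058 = 0.03132
Total = 0.05544.
P(Sp. alba | banded) = 0.0056/0.05544 ≈ 0.1010
P(Sp. viridis | banded) = 0.00077/0.05544 ≈ 0.0139
P(Sp. caerulea | banded) = 0.00395/0.05544 ≈ 0.0712
P(Sp. lutea | banded) = 0.0138/0.05544 ≈ 0.2489
P(Sp. rubra | banded) = 0.03132/0.05544 ≈ 0.5649
(Check: 0.1010+0.0139+0.0712+0.2489+0.5649 = 0.9999.)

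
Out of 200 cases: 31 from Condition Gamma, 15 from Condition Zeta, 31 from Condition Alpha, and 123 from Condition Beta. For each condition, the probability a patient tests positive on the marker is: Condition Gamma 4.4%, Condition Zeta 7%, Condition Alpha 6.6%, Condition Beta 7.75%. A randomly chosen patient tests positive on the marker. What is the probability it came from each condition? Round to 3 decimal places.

Condition Gamma 0.097, Condition Zeta 0.075, Condition Alpha 0.146, Condition Beta 0.681

Compute prior × likelihood for every hypothesis:
  Condition Gamma: 0.155 × 0.044 = 0.00682
  Condition Zeta: 0.075 × 0.07 = 0.00525
  Condition Alpha: 0.155 × 0.066 = 0.01023
  Condition Beta: 0.615 × 0.0775 = 0.0476625
Total = 0.0699625.
P(Condition Gamma | marker-positive) = 0.00682/0.0699625 ≈ 0.097
P(Condition Zeta | marker-positive) = 0.00525/0.0699625 ≈ 0.075
P(Condition Alpha | marker-positive) = 0.01023/0.0699625 ≈ 0.146
P(Condition Beta | marker-positive) = 0.0476625/0.0699625 ≈ 0.681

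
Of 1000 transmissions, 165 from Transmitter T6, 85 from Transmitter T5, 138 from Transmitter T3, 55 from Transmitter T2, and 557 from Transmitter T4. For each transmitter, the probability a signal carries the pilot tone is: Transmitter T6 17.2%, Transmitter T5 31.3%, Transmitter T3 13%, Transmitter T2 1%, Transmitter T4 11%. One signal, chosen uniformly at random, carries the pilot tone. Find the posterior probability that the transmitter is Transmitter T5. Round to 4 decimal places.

Prior × likelihood for each hypothesis:
  Transmitter T6: 0.165 × 0.172 = 0.02838
  Transmitter T5: 0.085 × 0.313 = 0.026605
  Transmitter T3: 0.138 × 0.13 = 0.01794
  Transmitter T2: 0.055 × 0.01 = 0.00055
  Transmitter T4: 0.557 × 0.11 = 0.06127
Normalizing constant = 0.134745.
P(Transmitter T5 | evidence) = 0.026605 / 0.134745 ≈ 0.1974.

0.1974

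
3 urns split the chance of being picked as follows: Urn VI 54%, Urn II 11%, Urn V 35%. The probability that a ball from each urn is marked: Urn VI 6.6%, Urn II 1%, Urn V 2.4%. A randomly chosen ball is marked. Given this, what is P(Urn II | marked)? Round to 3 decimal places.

By Bayes' rule, posterior ∝ prior × likelihood:
  Urn VI: 0.54 × 0.066 = 0.03564
  Urn II: 0.11 × 0.01 = 0.0011
  Urn V: 0.35 × 0.024 = 0.0084
Normalizing constant = 0.04514.
P(Urn II | evidence) = 0.0011 / 0.04514 ≈ 0.024.

0.024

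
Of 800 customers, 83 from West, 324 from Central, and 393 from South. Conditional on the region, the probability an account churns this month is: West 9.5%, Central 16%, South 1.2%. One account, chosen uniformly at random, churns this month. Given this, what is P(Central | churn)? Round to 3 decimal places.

By Bayes' rule, posterior ∝ prior × likelihood:
  West: 0.10375 × 0.095 = 0.00985625
  Central: 0.405 × 0.16 = 0.0648
  South: 0.49125 × 0.012 = 0.005895
Sum = 0.08055125.
P(Central | evidence) = 0.0648 / 0.08055125 ≈ 0.804.

0.804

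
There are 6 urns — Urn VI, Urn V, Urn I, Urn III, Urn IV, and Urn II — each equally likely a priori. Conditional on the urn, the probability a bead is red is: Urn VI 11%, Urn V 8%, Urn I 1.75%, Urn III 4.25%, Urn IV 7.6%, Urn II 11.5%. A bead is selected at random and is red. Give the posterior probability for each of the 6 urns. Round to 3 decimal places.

Urn VI 0.249, Urn V 0.181, Urn I 0.040, Urn III 0.096, Urn IV 0.172, Urn II 0.261

Since the prior is uniform, the posterior is proportional to the likelihood:
  Urn VI: 0.11
  Urn V: 0.08
  Urn I: 0.0175
  Urn III: 0.0425
  Urn IV: 0.076
  Urn II: 0.115
Normalizing constant = 0.441.
P(Urn VI | red) = 0.11/0.441 ≈ 0.249
P(Urn V | red) = 0.08/0.441 ≈ 0.181
P(Urn I | red) = 0.0175/0.441 ≈ 0.040
P(Urn III | red) = 0.0425/0.441 ≈ 0.096
P(Urn IV | red) = 0.076/0.441 ≈ 0.172
P(Urn II | red) = 0.115/0.441 ≈ 0.261
(Check: 0.249+0.181+0.040+0.096+0.172+0.261 = 0.999.)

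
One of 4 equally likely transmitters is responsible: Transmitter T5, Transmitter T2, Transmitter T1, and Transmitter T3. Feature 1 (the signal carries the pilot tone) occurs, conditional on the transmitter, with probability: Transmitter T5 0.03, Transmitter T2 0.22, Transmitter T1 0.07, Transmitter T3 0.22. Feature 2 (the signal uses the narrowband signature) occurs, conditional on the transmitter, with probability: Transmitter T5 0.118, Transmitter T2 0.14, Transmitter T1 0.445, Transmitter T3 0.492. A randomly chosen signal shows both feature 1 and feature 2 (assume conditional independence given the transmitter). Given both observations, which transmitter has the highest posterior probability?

Since the prior is uniform, the posterior is proportional to the likelihood:
  Transmitter T5: 0.03 × 0.118 = 0.00354
  Transmitter T2: 0.22 × 0.14 = 0.0308
  Transmitter T1: 0.07 × 0.445 = 0.03115
  Transmitter T3: 0.22 × 0.492 = 0.10824
Total = 0.17373.
Largest term belongs to Transmitter T3, so Transmitter T3 is most probable.

Transmitter T3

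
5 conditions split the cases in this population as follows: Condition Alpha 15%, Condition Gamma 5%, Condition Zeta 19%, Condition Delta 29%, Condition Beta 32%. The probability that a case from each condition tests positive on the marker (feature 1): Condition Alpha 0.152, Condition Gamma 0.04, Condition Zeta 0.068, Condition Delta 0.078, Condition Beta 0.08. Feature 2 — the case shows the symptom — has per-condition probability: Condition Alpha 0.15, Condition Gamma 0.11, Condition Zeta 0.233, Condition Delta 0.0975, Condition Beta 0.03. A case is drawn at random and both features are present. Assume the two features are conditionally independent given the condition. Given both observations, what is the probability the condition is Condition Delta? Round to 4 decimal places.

0.2292

Compute prior × likelihood for every hypothesis:
  Condition Alpha: 0.15 × 0.152 × 0.15 = 0.00342
  Condition Gamma: 0.05 × 0.04 × 0.11 = 0.00022
  Condition Zeta: 0.19 × 0.068 × 0.233 = 0.00301036
  Condition Delta: 0.29 × 0.078 × 0.0975 = 0.00220545
  Condition Beta: 0.32 × 0.08 × 0.03 = 0.000768
Normalizing constant = 0.00962381.
P(Condition Delta | evidence) = 0.00220545 / 0.00962381 ≈ 0.2292.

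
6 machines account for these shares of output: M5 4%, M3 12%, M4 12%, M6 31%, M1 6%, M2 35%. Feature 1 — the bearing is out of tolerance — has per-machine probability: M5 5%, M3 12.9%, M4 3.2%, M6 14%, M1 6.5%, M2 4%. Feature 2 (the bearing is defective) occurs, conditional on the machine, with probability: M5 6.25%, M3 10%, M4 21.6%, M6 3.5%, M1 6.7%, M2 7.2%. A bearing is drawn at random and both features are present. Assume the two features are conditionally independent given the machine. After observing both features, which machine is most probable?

M3

Compute prior × likelihood for every hypothesis:
  M5: 0.04 × 0.05 × 0.0625 = 0.000125
  M3: 0.12 × 0.129 × 0.1 = 0.001548
  M4: 0.12 × 0.032 × 0.216 = 0.00082944
  M6: 0.31 × 0.14 × 0.035 = 0.001519
  M1: 0.06 × 0.065 × 0.067 = 0.0002613
  M2: 0.35 × 0.04 × 0.072 = 0.001008
Normalizing constant = 0.00529074.
Largest term belongs to M3, so M3 is most probable.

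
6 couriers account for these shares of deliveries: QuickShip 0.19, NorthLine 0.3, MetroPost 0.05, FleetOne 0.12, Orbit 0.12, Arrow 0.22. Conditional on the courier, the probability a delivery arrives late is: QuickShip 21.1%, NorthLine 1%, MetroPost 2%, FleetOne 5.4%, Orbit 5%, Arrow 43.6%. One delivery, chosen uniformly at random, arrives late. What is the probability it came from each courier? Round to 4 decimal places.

Compute prior × likelihood for every hypothesis:
  QuickShip: 0.19 × 0.211 = 0.04009
  NorthLine: 0.3 × 0.01 = 0.003
  MetroPost: 0.05 × 0.02 = 0.001
  FleetOne: 0.12 × 0.054 = 0.00648
  Orbit: 0.12 × 0.05 = 0.006
  Arrow: 0.22 × 0.436 = 0.09592
Total = 0.15249.
P(QuickShip | late) = 0.04009/0.15249 ≈ 0.2629
P(NorthLine | late) = 0.003/0.15249 ≈ 0.0197
P(MetroPost | late) = 0.001/0.15249 ≈ 0.0066
P(FleetOne | late) = 0.00648/0.15249 ≈ 0.0425
P(Orbit | late) = 0.006/0.15249 ≈ 0.0393
P(Arrow | late) = 0.09592/0.15249 ≈ 0.6290

QuickShip 0.2629, NorthLine 0.0197, MetroPost 0.0066, FleetOne 0.0425, Orbit 0.0393, Arrow 0.6290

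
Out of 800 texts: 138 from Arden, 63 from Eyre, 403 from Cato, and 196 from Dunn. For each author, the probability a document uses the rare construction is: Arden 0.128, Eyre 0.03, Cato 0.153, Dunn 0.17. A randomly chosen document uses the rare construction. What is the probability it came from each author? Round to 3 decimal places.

Unnormalized posteriors (prior × likelihood):
  Arden: 0.1725 × 0.128 = 0.02208
  Eyre: 0.07875 × 0.03 = 0.0023625
  Cato: 0.50375 × 0.153 = 0.07707375
  Dunn: 0.245 × 0.17 = 0.04165
Total = 0.14316625.
P(Arden | rare-form) = 0.02208/0.14316625 ≈ 0.154
P(Eyre | rare-form) = 0.0023625/0.14316625 ≈ 0.017
P(Cato | rare-form) = 0.07707375/0.14316625 ≈ 0.538
P(Dunn | rare-form) = 0.04165/0.14316625 ≈ 0.291
(Check: 0.154+0.017+0.538+0.291 = 1.000.)

Arden 0.154, Eyre 0.017, Cato 0.538, Dunn 0.291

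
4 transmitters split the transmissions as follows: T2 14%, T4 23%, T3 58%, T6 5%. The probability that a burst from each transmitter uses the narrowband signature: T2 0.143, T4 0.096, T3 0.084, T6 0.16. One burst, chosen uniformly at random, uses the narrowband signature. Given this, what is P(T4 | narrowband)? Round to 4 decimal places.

Prior × likelihood for each hypothesis:
  T2: 0.14 × 0.143 = 0.02002
  T4: 0.23 × 0.096 = 0.02208
  T3: 0.58 × 0.084 = 0.04872
  T6: 0.05 × 0.16 = 0.008
Total = 0.09882.
P(T4 | evidence) = 0.02208 / 0.09882 ≈ 0.2234.

0.2234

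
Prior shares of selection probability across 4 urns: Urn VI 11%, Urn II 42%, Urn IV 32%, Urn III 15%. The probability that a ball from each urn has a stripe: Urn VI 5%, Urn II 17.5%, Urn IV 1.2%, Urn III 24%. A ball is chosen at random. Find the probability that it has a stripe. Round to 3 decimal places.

Compute prior × likelihood for every hypothesis:
  Urn VI: 0.11 × 0.05 = 0.0055
  Urn II: 0.42 × 0.175 = 0.0735
  Urn IV: 0.32 × 0.012 = 0.00384
  Urn III: 0.15 × 0.24 = 0.036
P(striped) = 0.0055 + 0.0735 + 0.00384 + 0.036 = 0.11884 → 0.119.

0.119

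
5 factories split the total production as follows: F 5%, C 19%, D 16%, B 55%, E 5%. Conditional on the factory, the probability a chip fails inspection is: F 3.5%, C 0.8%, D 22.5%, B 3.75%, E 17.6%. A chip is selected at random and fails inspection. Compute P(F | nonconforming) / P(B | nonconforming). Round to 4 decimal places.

0.0848

Compute prior × likelihood for every hypothesis:
  F: 0.05 × 0.035 = 0.00175
  C: 0.19 × 0.008 = 0.00152
  D: 0.16 × 0.225 = 0.036
  B: 0.55 × 0.0375 = 0.020625
  E: 0.05 × 0.176 = 0.0088
Total = 0.068695.
The ratio is 0.00175 / 0.020625 (the normalizer cancels) = 0.0848.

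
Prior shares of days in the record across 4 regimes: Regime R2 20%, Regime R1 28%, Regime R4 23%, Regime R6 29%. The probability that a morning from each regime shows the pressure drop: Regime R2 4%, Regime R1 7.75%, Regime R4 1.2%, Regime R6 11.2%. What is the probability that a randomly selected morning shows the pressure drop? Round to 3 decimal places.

0.065

Unnormalized posteriors (prior × likelihood):
  Regime R2: 0.2 × 0.04 = 0.008
  Regime R1: 0.28 × 0.0775 = 0.0217
  Regime R4: 0.23 × 0.012 = 0.00276
  Regime R6: 0.29 × 0.112 = 0.03248
P(drop) = 0.008 + 0.0217 + 0.00276 + 0.03248 = 0.06494 → 0.065.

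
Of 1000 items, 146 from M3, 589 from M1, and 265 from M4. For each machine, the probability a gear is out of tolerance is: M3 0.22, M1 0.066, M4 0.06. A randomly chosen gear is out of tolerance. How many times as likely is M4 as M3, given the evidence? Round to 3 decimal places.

By Bayes' rule, posterior ∝ prior × likelihood:
  M3: 0.146 × 0.22 = 0.03212
  M1: 0.589 × 0.066 = 0.038874
  M4: 0.265 × 0.06 = 0.0159
Sum = 0.086894.
The ratio is 0.0159 / 0.03212 (the normalizer cancels) = 0.495.

0.495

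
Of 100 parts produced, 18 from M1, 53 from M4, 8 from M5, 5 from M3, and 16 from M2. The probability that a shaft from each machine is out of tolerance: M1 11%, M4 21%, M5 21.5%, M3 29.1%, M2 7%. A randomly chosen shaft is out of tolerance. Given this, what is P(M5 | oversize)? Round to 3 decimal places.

By Bayes' rule, posterior ∝ prior × likelihood:
  M1: 0.18 × 0.11 = 0.0198
  M4: 0.53 × 0.21 = 0.1113
  M5: 0.08 × 0.215 = 0.0172
  M3: 0.05 × 0.291 = 0.01455
  M2: 0.16 × 0.07 = 0.0112
Sum = 0.17405.
P(M5 | evidence) = 0.0172 / 0.17405 ≈ 0.099.

0.099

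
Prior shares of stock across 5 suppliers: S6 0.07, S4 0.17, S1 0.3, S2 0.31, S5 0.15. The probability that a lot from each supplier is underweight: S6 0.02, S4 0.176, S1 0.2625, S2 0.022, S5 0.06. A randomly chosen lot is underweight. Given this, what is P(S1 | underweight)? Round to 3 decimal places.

Compute prior × likelihood for every hypothesis:
  S6: 0.07 × 0.02 = 0.0014
  S4: 0.17 × 0.176 = 0.02992
  S1: 0.3 × 0.2625 = 0.07875
  S2: 0.31 × 0.022 = 0.00682
  S5: 0.15 × 0.06 = 0.009
Normalizing constant = 0.12589.
P(S1 | evidence) = 0.07875 / 0.12589 ≈ 0.626.

0.626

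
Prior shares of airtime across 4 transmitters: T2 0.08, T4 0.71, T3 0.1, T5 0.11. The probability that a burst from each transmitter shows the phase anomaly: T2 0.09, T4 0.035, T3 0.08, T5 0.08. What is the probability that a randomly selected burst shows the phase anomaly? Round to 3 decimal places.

0.049

By Bayes' rule, posterior ∝ prior × likelihood:
  T2: 0.08 × 0.09 = 0.0072
  T4: 0.71 × 0.035 = 0.02485
  T3: 0.1 × 0.08 = 0.008
  T5: 0.11 × 0.08 = 0.0088
P(anomaly) = 0.0072 + 0.02485 + 0.008 + 0.0088 = 0.04885 → 0.049.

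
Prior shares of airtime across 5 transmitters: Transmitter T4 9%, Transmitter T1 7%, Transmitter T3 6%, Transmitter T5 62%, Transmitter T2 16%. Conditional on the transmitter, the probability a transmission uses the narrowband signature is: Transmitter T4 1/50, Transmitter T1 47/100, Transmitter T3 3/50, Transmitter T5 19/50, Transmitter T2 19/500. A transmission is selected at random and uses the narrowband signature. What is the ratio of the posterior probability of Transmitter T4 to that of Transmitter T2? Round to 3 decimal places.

Prior × likelihood for each hypothesis:
  Transmitter T4: 0.09 × 0.02 = 0.0018
  Transmitter T1: 0.07 × 0.47 = 0.0329
  Transmitter T3: 0.06 × 0.06 = 0.0036
  Transmitter T5: 0.62 × 0.38 = 0.2356
  Transmitter T2: 0.16 × 0.038 = 0.00608
Normalizing constant = 0.27998.
The ratio is 0.0018 / 0.00608 (the normalizer cancels) = 0.296.

0.296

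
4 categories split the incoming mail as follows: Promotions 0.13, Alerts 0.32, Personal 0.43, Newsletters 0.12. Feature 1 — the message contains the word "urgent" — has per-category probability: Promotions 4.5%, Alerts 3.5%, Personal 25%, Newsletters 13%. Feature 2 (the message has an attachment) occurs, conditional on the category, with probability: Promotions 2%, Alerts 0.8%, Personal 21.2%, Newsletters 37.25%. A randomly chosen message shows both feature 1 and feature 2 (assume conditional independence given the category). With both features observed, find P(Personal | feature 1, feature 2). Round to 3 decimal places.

0.791

By Bayes' rule, posterior ∝ prior × likelihood:
  Promotions: 0.13 × 0.045 × 0.02 = 0.000117
  Alerts: 0.32 × 0.035 × 0.008 = 0.0000896
  Personal: 0.43 × 0.25 × 0.212 = 0.02279
  Newsletters: 0.12 × 0.13 × 0.3725 = 0.005811
Normalizing constant = 0.0288076.
P(Personal | evidence) = 0.02279 / 0.0288076 ≈ 0.791.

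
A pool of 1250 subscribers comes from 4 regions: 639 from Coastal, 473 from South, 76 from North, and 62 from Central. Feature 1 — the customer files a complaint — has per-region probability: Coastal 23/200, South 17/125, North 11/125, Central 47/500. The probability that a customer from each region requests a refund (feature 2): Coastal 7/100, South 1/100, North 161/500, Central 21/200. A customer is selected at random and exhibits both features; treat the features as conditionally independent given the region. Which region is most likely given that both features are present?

Compute prior × likelihood for every hypothesis:
  Coastal: 0.5112 × 0.115 × 0.07 = 0.00411516
  South: 0.3784 × 0.136 × 0.01 = 0.000514624
  North: 0.0608 × 0.088 × 0.322 = 0.0017228288
  Central: 0.0496 × 0.094 × 0.105 = 0.000489552
Total = 0.0068421648.
Largest term belongs to Coastal, so Coastal is most probable.

Coastal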